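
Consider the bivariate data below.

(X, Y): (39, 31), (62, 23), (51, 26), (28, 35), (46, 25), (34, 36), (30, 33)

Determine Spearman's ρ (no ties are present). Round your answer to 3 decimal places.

-0.857

Rank X: 4, 7, 6, 1, 5, 3, 2
Rank Y: 4, 1, 3, 6, 2, 7, 5
d = rank(X) − rank(Y): 0, 6, 3, -5, 3, -4, -3; Σd² = 104
ρ = 1 − 6Σd² / [n(n²−1)] = 1 − 6×104 / (7×48) = 1 − 624/336 ≈ -0.857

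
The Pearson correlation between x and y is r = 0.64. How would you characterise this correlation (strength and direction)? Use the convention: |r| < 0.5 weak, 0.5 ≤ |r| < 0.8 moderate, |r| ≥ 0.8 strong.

r = 0.64 > 0 so the relationship is positive.
|r| = 0.64, which falls in the moderate range.

moderate positive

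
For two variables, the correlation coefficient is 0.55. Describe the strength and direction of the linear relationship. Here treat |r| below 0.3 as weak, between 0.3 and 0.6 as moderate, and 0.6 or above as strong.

r = 0.55 > 0 so the relationship is positive.
|r| = 0.55, which falls in the moderate range.

moderate positive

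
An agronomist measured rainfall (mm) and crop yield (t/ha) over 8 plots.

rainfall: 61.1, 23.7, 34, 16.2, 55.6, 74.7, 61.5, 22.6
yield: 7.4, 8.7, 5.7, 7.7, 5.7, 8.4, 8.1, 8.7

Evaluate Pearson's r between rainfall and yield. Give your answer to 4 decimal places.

n = 8, Σx = 349.4, Σy = 60.4, Σx² = 18677.8, Σy² = 466.58, Σxy = 2616.04
nΣxy − ΣxΣy = 20928.32 − 21103.76 = -175.44
nΣx² − (Σx)² = 149422.4 − 122080.36 = 27342.04; nΣy² − (Σy)² = 3732.64 − 3648.16 = 84.48
r = -175.44 / √(27342.04 × 84.48) = -175.44 / 1519.8209 ≈ -0.1154

-0.1154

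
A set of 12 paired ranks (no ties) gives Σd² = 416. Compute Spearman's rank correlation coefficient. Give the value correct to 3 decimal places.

-0.455

ρ = 1 − 6Σd² / [n(n²−1)] = 1 − 6×416 / (12×143)
  = 1 − 2496/1716 = 1 − 1.4545 ≈ -0.455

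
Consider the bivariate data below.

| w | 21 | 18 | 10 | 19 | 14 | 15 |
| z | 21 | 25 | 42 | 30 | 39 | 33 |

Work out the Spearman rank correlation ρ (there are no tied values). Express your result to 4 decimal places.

Rank w: 6, 4, 1, 5, 2, 3
Rank z: 1, 2, 6, 3, 5, 4
d = rank(w) − rank(z): 5, 2, -5, 2, -3, -1; Σd² = 68
ρ = 1 − 6Σd² / [n(n²−1)] = 1 − 6×68 / (6×35) = 1 − 408/210 ≈ -0.9429

-0.9429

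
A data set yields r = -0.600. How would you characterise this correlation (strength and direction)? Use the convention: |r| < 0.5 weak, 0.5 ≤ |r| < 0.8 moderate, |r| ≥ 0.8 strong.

moderate negative

r = -0.600 < 0 so the relationship is negative.
|r| = 0.600, which falls in the moderate range.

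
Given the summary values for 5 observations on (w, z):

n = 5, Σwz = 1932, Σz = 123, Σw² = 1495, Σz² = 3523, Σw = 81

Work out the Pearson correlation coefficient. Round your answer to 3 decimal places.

-0.201

r = (nΣwz − ΣwΣz) / √[(nΣw² − (Σw)²)(nΣz² − (Σz)²)]
Numerator: 5×1932 − 81×123 = -303
Denominator: √[(7475 − 6561)(17615 − 15129)] = √[914 × 2486] = 1507.3832
r = -303 / 1507.3832 ≈ -0.201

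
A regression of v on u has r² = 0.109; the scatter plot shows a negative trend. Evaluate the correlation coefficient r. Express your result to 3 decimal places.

-0.330

|r| = √0.109 = 0.330
The association is negative, so r = −0.330.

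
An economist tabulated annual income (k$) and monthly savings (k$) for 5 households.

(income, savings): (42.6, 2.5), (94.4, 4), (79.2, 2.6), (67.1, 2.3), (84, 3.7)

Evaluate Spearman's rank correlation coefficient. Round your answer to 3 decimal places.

0.900

Rank income: 1, 5, 3, 2, 4
Rank savings: 2, 5, 3, 1, 4
d = rank(income) − rank(savings): -1, 0, 0, 1, 0; Σd² = 2
ρ = 1 − 6Σd² / [n(n²−1)] = 1 − 6×2 / (5×24) = 1 − 12/120 ≈ 0.900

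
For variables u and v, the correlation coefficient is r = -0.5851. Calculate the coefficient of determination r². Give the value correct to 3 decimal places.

r² = (-0.5851)² = 0.342

0.342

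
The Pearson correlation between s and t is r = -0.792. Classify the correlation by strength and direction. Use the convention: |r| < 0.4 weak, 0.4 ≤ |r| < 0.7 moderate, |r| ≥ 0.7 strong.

r = -0.792 < 0 so the relationship is negative.
|r| = 0.792, which falls in the strong range.

strong negative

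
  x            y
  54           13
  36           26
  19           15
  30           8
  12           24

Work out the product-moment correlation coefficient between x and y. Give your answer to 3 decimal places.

-0.296

n = 5, Σx = 151, Σy = 86, Σx² = 5617, Σy² = 1710, Σxy = 2451
nΣxy − ΣxΣy = 12255 − 12986 = -731
nΣx² − (Σx)² = 28085 − 22801 = 5284; nΣy² − (Σy)² = 8550 − 7396 = 1154
r = -731 / √(5284 × 1154) = -731 / 2469.3594 ≈ -0.296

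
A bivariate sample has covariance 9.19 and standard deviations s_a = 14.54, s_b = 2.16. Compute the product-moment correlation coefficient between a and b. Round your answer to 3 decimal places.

0.293

r = Cov(a,b) / (s_a · s_b) = 9.19 / (14.54 × 2.16)
  = 9.19 / 31.4064 ≈ 0.293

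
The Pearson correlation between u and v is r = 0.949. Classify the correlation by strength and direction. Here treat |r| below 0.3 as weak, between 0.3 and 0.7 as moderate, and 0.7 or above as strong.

r = 0.949 > 0 so the relationship is positive.
|r| = 0.949, which falls in the strong range.

strong positive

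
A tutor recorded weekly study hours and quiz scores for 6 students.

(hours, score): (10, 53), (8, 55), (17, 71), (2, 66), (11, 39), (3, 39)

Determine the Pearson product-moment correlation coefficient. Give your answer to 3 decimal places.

0.297

n = 6, Σx = 51, Σy = 323, Σx² = 587, Σy² = 18273, Σxy = 2855
nΣxy − ΣxΣy = 17130 − 16473 = 657
nΣx² − (Σx)² = 3522 − 2601 = 921; nΣy² − (Σy)² = 109638 − 104329 = 5309
r = 657 / √(921 × 5309) = 657 / 2211.2415 ≈ 0.297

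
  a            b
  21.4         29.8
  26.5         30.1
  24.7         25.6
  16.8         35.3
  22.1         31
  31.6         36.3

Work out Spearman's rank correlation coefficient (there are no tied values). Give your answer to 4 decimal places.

0.1429

Rank a: 2, 5, 4, 1, 3, 6
Rank b: 2, 3, 1, 5, 4, 6
d = rank(a) − rank(b): 0, 2, 3, -4, -1, 0; Σd² = 30
ρ = 1 − 6Σd² / [n(n²−1)] = 1 − 6×30 / (6×35) = 1 − 180/210 ≈ 0.1429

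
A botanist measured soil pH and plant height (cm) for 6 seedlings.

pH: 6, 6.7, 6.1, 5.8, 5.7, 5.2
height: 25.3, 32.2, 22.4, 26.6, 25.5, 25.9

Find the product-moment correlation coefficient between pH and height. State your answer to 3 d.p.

0.532

n = 6, Σx = 35.5, Σy = 157.9, Σx² = 211.27, Σy² = 4207.31, Σxy = 938.49
nΣxy − ΣxΣy = 5630.94 − 5605.45 = 25.49
nΣx² − (Σx)² = 1267.62 − 1260.25 = 7.37; nΣy² − (Σy)² = 25243.86 − 24932.41 = 311.45
r = 25.49 / √(7.37 × 311.45) = 25.49 / 47.9102 ≈ 0.532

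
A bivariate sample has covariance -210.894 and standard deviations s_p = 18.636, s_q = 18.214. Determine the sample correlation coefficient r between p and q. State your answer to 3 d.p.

r = Cov(p,q) / (s_p · s_q) = -210.894 / (18.636 × 18.214)
  = -210.894 / 339.4361 ≈ -0.621

-0.621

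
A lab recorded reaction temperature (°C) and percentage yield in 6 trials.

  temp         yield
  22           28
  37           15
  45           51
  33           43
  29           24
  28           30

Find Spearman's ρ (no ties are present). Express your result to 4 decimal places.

Rank temp: 1, 5, 6, 4, 3, 2
Rank yield: 3, 1, 6, 5, 2, 4
d = rank(temp) − rank(yield): -2, 4, 0, -1, 1, -2; Σd² = 26
ρ = 1 − 6Σd² / [n(n²−1)] = 1 − 6×26 / (6×35) = 1 − 156/210 ≈ 0.2571

0.2571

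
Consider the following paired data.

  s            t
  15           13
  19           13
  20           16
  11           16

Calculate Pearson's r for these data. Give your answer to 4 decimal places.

-0.2106

n = 4, Σs = 65, Σt = 58, Σs² = 1107, Σt² = 850, Σst = 938
nΣst − ΣsΣt = 3752 − 3770 = -18
nΣs² − (Σs)² = 4428 − 4225 = 203; nΣt² − (Σt)² = 3400 − 3364 = 36
r = -18 / √(203 × 36) = -18 / 85.4868 ≈ -0.2106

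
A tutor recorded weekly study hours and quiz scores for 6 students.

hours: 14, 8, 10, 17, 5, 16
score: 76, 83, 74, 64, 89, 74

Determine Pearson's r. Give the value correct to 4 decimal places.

-0.8904

n = 6, Σx = 70, Σy = 460, Σx² = 930, Σy² = 35634, Σxy = 5185
nΣxy − ΣxΣy = 31110 − 32200 = -1090
nΣx² − (Σx)² = 5580 − 4900 = 680; nΣy² − (Σy)² = 213804 − 211600 = 2204
r = -1090 / √(680 × 2204) = -1090 / 1224.2222 ≈ -0.8904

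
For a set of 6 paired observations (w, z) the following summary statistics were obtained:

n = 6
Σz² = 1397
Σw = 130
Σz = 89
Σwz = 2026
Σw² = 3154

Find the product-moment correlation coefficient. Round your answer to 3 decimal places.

r = (nΣwz − ΣwΣz) / √[(nΣw² − (Σw)²)(nΣz² − (Σz)²)]
Numerator: 6×2026 − 130×89 = 586
Denominator: √[(18924 − 16900)(8382 − 7921)] = √[2024 × 461] = 965.9524
r = 586 / 965.9524 ≈ 0.607

0.607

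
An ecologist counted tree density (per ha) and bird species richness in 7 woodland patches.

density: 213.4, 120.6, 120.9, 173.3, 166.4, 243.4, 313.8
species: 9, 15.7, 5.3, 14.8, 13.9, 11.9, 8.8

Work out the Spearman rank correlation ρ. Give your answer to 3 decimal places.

-0.393

Rank density: 5, 1, 2, 4, 3, 6, 7
Rank species: 3, 7, 1, 6, 5, 4, 2
d = rank(density) − rank(species): 2, -6, 1, -2, -2, 2, 5; Σd² = 78
ρ = 1 − 6Σd² / [n(n²−1)] = 1 − 6×78 / (7×48) = 1 − 468/336 ≈ -0.393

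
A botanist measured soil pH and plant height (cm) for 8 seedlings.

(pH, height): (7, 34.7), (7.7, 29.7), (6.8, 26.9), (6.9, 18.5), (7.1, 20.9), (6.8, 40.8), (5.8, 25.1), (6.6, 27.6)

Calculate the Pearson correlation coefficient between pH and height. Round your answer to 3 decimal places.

n = 8, Σx = 54.7, Σy = 224.2, Σx² = 375.99, Σy² = 6645.26, Σxy = 1535.73
nΣxy − ΣxΣy = 12285.84 − 12263.74 = 22.1
nΣx² − (Σx)² = 3007.92 − 2992.09 = 15.83; nΣy² − (Σy)² = 53162.08 − 50265.64 = 2896.44
r = 22.1 / √(15.83 × 2896.44) = 22.1 / 214.1276 ≈ 0.103

0.103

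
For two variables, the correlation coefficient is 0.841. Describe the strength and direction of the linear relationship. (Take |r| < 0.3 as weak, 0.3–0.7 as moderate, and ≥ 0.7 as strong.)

strong positive

r = 0.841 > 0 so the relationship is positive.
|r| = 0.841, which falls in the strong range.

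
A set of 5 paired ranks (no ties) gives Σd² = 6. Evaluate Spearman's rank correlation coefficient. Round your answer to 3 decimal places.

ρ = 1 − 6Σd² / [n(n²−1)] = 1 − 6×6 / (5×24)
  = 1 − 36/120 = 1 − 0.3000 ≈ 0.700

0.700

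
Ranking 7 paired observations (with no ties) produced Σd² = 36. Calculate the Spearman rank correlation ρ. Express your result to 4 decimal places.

ρ = 1 − 6Σd² / [n(n²−1)] = 1 − 6×36 / (7×48)
  = 1 − 216/336 = 1 − 0.64286 ≈ 0.3571

0.3571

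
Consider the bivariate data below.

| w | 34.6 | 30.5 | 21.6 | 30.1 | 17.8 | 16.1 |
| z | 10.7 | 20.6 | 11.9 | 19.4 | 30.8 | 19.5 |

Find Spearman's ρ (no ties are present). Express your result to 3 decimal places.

Rank w: 6, 5, 3, 4, 2, 1
Rank z: 1, 5, 2, 3, 6, 4
d = rank(w) − rank(z): 5, 0, 1, 1, -4, -3; Σd² = 52
ρ = 1 − 6Σd² / [n(n²−1)] = 1 − 6×52 / (6×35) = 1 − 312/210 ≈ -0.486

-0.486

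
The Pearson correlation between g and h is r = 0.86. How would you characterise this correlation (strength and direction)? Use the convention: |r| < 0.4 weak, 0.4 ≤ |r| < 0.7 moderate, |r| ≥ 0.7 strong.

r = 0.86 > 0 so the relationship is positive.
|r| = 0.86, which falls in the strong range.

strong positive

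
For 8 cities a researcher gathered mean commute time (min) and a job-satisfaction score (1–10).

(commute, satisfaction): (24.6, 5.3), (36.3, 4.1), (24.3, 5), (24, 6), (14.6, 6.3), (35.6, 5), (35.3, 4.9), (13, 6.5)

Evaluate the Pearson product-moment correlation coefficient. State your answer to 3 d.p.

n = 8, Σx = 207.7, Σy = 43.1, Σx² = 5984.95, Σy² = 236.85, Σxy = 1072.16
nΣxy − ΣxΣy = 8577.28 − 8951.87 = -374.59
nΣx² − (Σx)² = 47879.6 − 43139.29 = 4740.31; nΣy² − (Σy)² = 1894.8 − 1857.61 = 37.19
r = -374.59 / √(4740.31 × 37.19) = -374.59 / 419.8716 ≈ -0.892

-0.892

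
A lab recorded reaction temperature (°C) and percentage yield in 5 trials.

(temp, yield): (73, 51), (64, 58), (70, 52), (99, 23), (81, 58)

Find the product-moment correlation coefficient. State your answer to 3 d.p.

n = 5, Σx = 387, Σy = 242, Σx² = 30687, Σy² = 12562, Σxy = 18050
nΣxy − ΣxΣy = 90250 − 93654 = -3404
nΣx² − (Σx)² = 153435 − 149769 = 3666; nΣy² − (Σy)² = 62810 − 58564 = 4246
r = -3404 / √(3666 × 4246) = -3404 / 3945.3563 ≈ -0.863

-0.863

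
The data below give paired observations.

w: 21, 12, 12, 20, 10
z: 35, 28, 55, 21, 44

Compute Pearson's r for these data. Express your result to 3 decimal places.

-0.565

n = 5, Σw = 75, Σz = 183, Σw² = 1229, Σz² = 7411, Σwz = 2591
nΣwz − ΣwΣz = 12955 − 13725 = -770
nΣw² − (Σw)² = 6145 − 5625 = 520; nΣz² − (Σz)² = 37055 − 33489 = 3566
r = -770 / √(520 × 3566) = -770 / 1361.7342 ≈ -0.565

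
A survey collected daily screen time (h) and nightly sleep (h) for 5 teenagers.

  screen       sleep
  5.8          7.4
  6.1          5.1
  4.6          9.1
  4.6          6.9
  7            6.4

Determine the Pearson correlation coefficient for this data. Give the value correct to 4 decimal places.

-0.6153

n = 5, Σx = 28.1, Σy = 34.9, Σx² = 162.17, Σy² = 252.15, Σxy = 192.43
nΣxy − ΣxΣy = 962.15 − 980.69 = -18.54
nΣx² − (Σx)² = 810.85 − 789.61 = 21.24; nΣy² − (Σy)² = 1260.75 − 1218.01 = 42.74
r = -18.54 / √(21.24 × 42.74) = -18.54 / 30.1297 ≈ -0.6153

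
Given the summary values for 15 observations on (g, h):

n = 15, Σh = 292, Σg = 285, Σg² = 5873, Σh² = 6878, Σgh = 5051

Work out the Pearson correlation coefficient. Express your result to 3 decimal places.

-0.672

r = (nΣgh − ΣgΣh) / √[(nΣg² − (Σg)²)(nΣh² − (Σh)²)]
Numerator: 15×5051 − 285×292 = -7455
Denominator: √[(88095 − 81225)(103170 − 85264)] = √[6870 × 17906] = 11091.1776
r = -7455 / 11091.1776 ≈ -0.672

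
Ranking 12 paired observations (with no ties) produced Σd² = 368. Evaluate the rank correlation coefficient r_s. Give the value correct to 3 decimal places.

-0.287

ρ = 1 − 6Σd² / [n(n²−1)] = 1 − 6×368 / (12×143)
  = 1 − 2208/1716 = 1 − 1.2867 ≈ -0.287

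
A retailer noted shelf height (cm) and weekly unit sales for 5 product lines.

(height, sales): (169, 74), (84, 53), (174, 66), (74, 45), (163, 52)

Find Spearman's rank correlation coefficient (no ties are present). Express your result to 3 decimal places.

Rank height: 4, 2, 5, 1, 3
Rank sales: 5, 3, 4, 1, 2
d = rank(height) − rank(sales): -1, -1, 1, 0, 1; Σd² = 4
ρ = 1 − 6Σd² / [n(n²−1)] = 1 − 6×4 / (5×24) = 1 − 24/120 ≈ 0.800

0.800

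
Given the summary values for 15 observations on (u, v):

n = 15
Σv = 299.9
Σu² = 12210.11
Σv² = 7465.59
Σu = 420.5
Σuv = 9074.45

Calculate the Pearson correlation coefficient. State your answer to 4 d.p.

r = (nΣuv − ΣuΣv) / √[(nΣu² − (Σu)²)(nΣv² − (Σv)²)]
Numerator: 15×9074.45 − 420.5×299.9 = 10008.8
Denominator: √[(183151.65 − 176820.25)(111983.85 − 89940.01)] = √[6331.4 × 22043.84] = 11813.9057
r = 10008.8 / 11813.9057 ≈ 0.8472

0.8472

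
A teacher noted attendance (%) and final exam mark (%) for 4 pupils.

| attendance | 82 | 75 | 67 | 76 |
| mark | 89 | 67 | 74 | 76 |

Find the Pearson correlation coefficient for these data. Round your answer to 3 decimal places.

n = 4, Σx = 300, Σy = 306, Σx² = 22614, Σy² = 23662, Σxy = 23057
nΣxy − ΣxΣy = 92228 − 91800 = 428
nΣx² − (Σx)² = 90456 − 90000 = 456; nΣy² − (Σy)² = 94648 − 93636 = 1012
r = 428 / √(456 × 1012) = 428 / 679.3173 ≈ 0.630

0.630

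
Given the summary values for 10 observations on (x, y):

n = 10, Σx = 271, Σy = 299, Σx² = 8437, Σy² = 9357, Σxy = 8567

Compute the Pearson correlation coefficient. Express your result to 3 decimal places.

r = (nΣxy − ΣxΣy) / √[(nΣx² − (Σx)²)(nΣy² − (Σy)²)]
Numerator: 10×8567 − 271×299 = 4641
Denominator: √[(84370 − 73441)(93570 − 89401)] = √[10929 × 4169] = 6750.0371
r = 4641 / 6750.0371 ≈ 0.688

0.688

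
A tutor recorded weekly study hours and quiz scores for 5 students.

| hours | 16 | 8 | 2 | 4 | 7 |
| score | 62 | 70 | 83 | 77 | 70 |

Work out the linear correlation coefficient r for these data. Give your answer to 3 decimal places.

-0.953

n = 5, Σx = 37, Σy = 362, Σx² = 389, Σy² = 26462, Σxy = 2516
nΣxy − ΣxΣy = 12580 − 13394 = -814
nΣx² − (Σx)² = 1945 − 1369 = 576; nΣy² − (Σy)² = 132310 − 131044 = 1266
r = -814 / √(576 × 1266) = -814 / 853.9414 ≈ -0.953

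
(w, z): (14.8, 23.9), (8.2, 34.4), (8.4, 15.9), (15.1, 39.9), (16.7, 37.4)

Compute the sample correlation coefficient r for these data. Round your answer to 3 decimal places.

0.501

n = 5, Σw = 63.2, Σz = 151.5, Σw² = 863.74, Σz² = 4998.15, Σwz = 1996.43
nΣwz − ΣwΣz = 9982.15 − 9574.8 = 407.35
nΣw² − (Σw)² = 4318.7 − 3994.24 = 324.46; nΣz² − (Σz)² = 24990.75 − 22952.25 = 2038.5
r = 407.35 / √(324.46 × 2038.5) = 407.35 / 813.2722 ≈ 0.501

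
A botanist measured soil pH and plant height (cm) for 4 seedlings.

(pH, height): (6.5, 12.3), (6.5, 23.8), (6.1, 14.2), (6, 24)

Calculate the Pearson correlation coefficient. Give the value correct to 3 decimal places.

-0.197

n = 4, Σx = 25.1, Σy = 74.3, Σx² = 157.71, Σy² = 1495.37, Σxy = 465.27
nΣxy − ΣxΣy = 1861.08 − 1864.93 = -3.85
nΣx² − (Σx)² = 630.84 − 630.01 = 0.83; nΣy² − (Σy)² = 5981.48 − 5520.49 = 460.99
r = -3.85 / √(0.83 × 460.99) = -3.85 / 19.5607 ≈ -0.197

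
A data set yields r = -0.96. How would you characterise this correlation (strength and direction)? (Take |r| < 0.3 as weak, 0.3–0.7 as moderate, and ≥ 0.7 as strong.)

strong negative

r = -0.96 < 0 so the relationship is negative.
|r| = 0.96, which falls in the strong range.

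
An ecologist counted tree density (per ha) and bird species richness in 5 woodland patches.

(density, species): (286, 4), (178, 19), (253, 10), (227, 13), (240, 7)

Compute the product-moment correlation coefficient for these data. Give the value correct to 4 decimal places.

-0.9465

n = 5, Σx = 1184, Σy = 53, Σx² = 286618, Σy² = 695, Σxy = 11687
nΣxy − ΣxΣy = 58435 − 62752 = -4317
nΣx² − (Σx)² = 1433090 − 1401856 = 31234; nΣy² − (Σy)² = 3475 − 2809 = 666
r = -4317 / √(31234 × 666) = -4317 / 4560.9039 ≈ -0.9465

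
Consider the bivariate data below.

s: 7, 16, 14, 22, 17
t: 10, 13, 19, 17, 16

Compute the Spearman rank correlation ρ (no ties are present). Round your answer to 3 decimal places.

Rank s: 1, 3, 2, 5, 4
Rank t: 1, 2, 5, 4, 3
d = rank(s) − rank(t): 0, 1, -3, 1, 1; Σd² = 12
ρ = 1 − 6Σd² / [n(n²−1)] = 1 − 6×12 / (5×24) = 1 − 72/120 ≈ 0.400

0.400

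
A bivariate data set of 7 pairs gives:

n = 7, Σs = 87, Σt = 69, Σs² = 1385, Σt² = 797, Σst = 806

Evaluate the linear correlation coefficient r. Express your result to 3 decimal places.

r = (nΣst − ΣsΣt) / √[(nΣs² − (Σs)²)(nΣt² − (Σt)²)]
Numerator: 7×806 − 87×69 = -361
Denominator: √[(9695 − 7569)(5579 − 4761)] = √[2126 × 818] = 1318.7373
r = -361 / 1318.7373 ≈ -0.274

-0.274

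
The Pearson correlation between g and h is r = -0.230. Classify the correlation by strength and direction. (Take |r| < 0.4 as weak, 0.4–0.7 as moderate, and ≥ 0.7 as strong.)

weak negative

r = -0.230 < 0 so the relationship is negative.
|r| = 0.230, which falls in the weak range.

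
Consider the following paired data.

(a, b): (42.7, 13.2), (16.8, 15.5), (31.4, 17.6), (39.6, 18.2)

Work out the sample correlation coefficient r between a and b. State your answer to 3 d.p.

-0.088

n = 4, Σa = 130.5, Σb = 64.5, Σa² = 4659.65, Σb² = 1055.49, Σab = 2097.4
nΣab − ΣaΣb = 8389.6 − 8417.25 = -27.65
nΣa² − (Σa)² = 18638.6 − 17030.25 = 1608.35; nΣb² − (Σb)² = 4221.96 − 4160.25 = 61.71
r = -27.65 / √(1608.35 × 61.71) = -27.65 / 315.0417 ≈ -0.088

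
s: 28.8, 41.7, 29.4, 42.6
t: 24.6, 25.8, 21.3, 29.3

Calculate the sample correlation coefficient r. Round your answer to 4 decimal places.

0.8105

n = 4, Σs = 142.5, Σt = 101, Σs² = 5247.45, Σt² = 2582.98, Σst = 3658.74
nΣst − ΣsΣt = 14634.96 − 14392.5 = 242.46
nΣs² − (Σs)² = 20989.8 − 20306.25 = 683.55; nΣt² − (Σt)² = 10331.92 − 10201 = 130.92
r = 242.46 / √(683.55 × 130.92) = 242.46 / 299.1494 ≈ 0.8105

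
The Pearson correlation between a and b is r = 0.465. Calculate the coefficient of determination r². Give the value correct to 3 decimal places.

0.216

r² = (0.465)² = 0.216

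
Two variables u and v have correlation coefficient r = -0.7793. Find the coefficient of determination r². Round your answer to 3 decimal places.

r² = (-0.7793)² = 0.607

0.607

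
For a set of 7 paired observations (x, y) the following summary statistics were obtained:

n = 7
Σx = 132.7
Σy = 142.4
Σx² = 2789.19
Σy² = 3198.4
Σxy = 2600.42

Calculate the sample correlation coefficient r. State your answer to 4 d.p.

r = (nΣxy − ΣxΣy) / √[(nΣx² − (Σx)²)(nΣy² − (Σy)²)]
Numerator: 7×2600.42 − 132.7×142.4 = -693.54
Denominator: √[(19524.33 − 17609.29)(22388.8 − 20277.76)] = √[1915.04 × 2111.04] = 2010.6531
r = -693.54 / 2010.6531 ≈ -0.3449

-0.3449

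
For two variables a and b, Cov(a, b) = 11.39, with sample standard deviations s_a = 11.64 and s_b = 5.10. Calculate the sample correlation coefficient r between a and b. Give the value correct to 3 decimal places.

0.192

r = Cov(a,b) / (s_a · s_b) = 11.39 / (11.64 × 5.10)
  = 11.39 / 59.3640 ≈ 0.192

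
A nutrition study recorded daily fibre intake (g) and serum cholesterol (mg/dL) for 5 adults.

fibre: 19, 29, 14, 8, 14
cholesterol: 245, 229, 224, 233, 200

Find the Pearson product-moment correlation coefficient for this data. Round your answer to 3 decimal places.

0.183

n = 5, Σx = 84, Σy = 1131, Σx² = 1658, Σy² = 256931, Σxy = 19096
nΣxy − ΣxΣy = 95480 − 95004 = 476
nΣx² − (Σx)² = 8290 − 7056 = 1234; nΣy² − (Σy)² = 1284655 − 1279161 = 5494
r = 476 / √(1234 × 5494) = 476 / 2603.7657 ≈ 0.183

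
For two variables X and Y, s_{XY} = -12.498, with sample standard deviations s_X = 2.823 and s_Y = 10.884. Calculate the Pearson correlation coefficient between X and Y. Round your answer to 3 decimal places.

-0.407

r = Cov(X,Y) / (s_X · s_Y) = -12.498 / (2.823 × 10.884)
  = -12.498 / 30.7255 ≈ -0.407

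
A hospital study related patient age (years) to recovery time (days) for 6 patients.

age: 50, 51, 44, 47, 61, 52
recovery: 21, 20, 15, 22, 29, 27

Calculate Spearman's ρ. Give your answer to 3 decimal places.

0.771

Rank age: 3, 4, 1, 2, 6, 5
Rank recovery: 3, 2, 1, 4, 6, 5
d = rank(age) − rank(recovery): 0, 2, 0, -2, 0, 0; Σd² = 8
ρ = 1 − 6Σd² / [n(n²−1)] = 1 − 6×8 / (6×35) = 1 − 48/210 ≈ 0.771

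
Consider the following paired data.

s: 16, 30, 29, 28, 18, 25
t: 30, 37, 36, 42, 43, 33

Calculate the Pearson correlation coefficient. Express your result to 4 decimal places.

n = 6, Σs = 146, Σt = 221, Σs² = 3730, Σt² = 8267, Σst = 5409
nΣst − ΣsΣt = 32454 − 32266 = 188
nΣs² − (Σs)² = 22380 − 21316 = 1064; nΣt² − (Σt)² = 49602 − 48841 = 761
r = 188 / √(1064 × 761) = 188 / 899.8355 ≈ 0.2089

0.2089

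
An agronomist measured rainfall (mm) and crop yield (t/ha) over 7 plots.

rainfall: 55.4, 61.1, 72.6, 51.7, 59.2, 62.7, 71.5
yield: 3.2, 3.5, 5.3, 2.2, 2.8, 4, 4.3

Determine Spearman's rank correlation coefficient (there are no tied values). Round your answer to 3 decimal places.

0.964

Rank rainfall: 2, 4, 7, 1, 3, 5, 6
Rank yield: 3, 4, 7, 1, 2, 5, 6
d = rank(rainfall) − rank(yield): -1, 0, 0, 0, 1, 0, 0; Σd² = 2
ρ = 1 − 6Σd² / [n(n²−1)] = 1 − 6×2 / (7×48) = 1 − 12/336 ≈ 0.964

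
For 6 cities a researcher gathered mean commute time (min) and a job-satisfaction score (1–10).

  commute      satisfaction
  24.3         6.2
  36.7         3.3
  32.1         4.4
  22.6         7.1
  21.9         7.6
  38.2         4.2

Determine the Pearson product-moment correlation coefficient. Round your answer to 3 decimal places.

n = 6, Σx = 175.8, Σy = 32.8, Σx² = 5417.4, Σy² = 194.5, Σxy = 900.35
nΣxy − ΣxΣy = 5402.1 − 5766.24 = -364.14
nΣx² − (Σx)² = 32504.4 − 30905.64 = 1598.76; nΣy² − (Σy)² = 1167 − 1075.84 = 91.16
r = -364.14 / √(1598.76 × 91.16) = -364.14 / 381.7630 ≈ -0.954

-0.954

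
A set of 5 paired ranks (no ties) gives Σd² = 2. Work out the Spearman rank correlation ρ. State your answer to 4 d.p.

0.9000

ρ = 1 − 6Σd² / [n(n²−1)] = 1 − 6×2 / (5×24)
  = 1 − 12/120 = 1 − 0.10000 ≈ 0.9000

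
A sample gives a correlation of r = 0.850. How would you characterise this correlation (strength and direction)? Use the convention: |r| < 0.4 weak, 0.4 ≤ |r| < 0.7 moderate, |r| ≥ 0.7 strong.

strong positive

r = 0.850 > 0 so the relationship is positive.
|r| = 0.850, which falls in the strong range.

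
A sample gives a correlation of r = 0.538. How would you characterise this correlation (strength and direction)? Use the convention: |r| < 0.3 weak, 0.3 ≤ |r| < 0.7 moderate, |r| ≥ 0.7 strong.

r = 0.538 > 0 so the relationship is positive.
|r| = 0.538, which falls in the moderate range.

moderate positive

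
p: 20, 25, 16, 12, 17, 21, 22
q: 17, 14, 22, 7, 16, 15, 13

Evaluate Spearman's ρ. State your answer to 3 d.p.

-0.179

Rank p: 4, 7, 2, 1, 3, 5, 6
Rank q: 6, 3, 7, 1, 5, 4, 2
d = rank(p) − rank(q): -2, 4, -5, 0, -2, 1, 4; Σd² = 66
ρ = 1 − 6Σd² / [n(n²−1)] = 1 − 6×66 / (7×48) = 1 − 396/336 ≈ -0.179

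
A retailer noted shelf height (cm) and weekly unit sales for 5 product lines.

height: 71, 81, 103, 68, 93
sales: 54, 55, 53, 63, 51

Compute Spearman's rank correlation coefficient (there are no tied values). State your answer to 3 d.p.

Rank height: 2, 3, 5, 1, 4
Rank sales: 3, 4, 2, 5, 1
d = rank(height) − rank(sales): -1, -1, 3, -4, 3; Σd² = 36
ρ = 1 − 6Σd² / [n(n²−1)] = 1 − 6×36 / (5×24) = 1 − 216/120 ≈ -0.800

-0.800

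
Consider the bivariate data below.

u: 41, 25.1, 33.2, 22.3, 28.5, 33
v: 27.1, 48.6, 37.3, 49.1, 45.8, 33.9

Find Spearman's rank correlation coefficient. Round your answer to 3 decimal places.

Rank u: 6, 2, 5, 1, 3, 4
Rank v: 1, 5, 3, 6, 4, 2
d = rank(u) − rank(v): 5, -3, 2, -5, -1, 2; Σd² = 68
ρ = 1 − 6Σd² / [n(n²−1)] = 1 − 6×68 / (6×35) = 1 − 408/210 ≈ -0.943

-0.943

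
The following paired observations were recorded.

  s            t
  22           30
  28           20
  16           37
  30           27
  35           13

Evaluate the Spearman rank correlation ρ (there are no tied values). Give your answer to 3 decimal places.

-0.900

Rank s: 2, 3, 1, 4, 5
Rank t: 4, 2, 5, 3, 1
d = rank(s) − rank(t): -2, 1, -4, 1, 4; Σd² = 38
ρ = 1 − 6Σd² / [n(n²−1)] = 1 − 6×38 / (5×24) = 1 − 228/120 ≈ -0.900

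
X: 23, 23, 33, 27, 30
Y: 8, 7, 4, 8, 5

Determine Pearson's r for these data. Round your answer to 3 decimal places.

n = 5, ΣX = 136, ΣY = 32, ΣX² = 3776, ΣY² = 218, ΣXY = 843
nΣXY − ΣXΣY = 4215 − 4352 = -137
nΣX² − (ΣX)² = 18880 − 18496 = 384; nΣY² − (ΣY)² = 1090 − 1024 = 66
r = -137 / √(384 × 66) = -137 / 159.1980 ≈ -0.861

-0.861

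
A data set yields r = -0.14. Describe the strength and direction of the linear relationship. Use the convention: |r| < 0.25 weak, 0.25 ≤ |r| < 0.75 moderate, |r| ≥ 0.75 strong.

r = -0.14 < 0 so the relationship is negative.
|r| = 0.14, which falls in the weak range.

weak negative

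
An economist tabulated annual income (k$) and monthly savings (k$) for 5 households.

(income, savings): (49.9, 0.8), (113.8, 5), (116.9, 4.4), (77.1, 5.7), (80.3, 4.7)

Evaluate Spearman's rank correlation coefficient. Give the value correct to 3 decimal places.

Rank income: 1, 4, 5, 2, 3
Rank savings: 1, 4, 2, 5, 3
d = rank(income) − rank(savings): 0, 0, 3, -3, 0; Σd² = 18
ρ = 1 − 6Σd² / [n(n²−1)] = 1 − 6×18 / (5×24) = 1 − 108/120 ≈ 0.100

0.100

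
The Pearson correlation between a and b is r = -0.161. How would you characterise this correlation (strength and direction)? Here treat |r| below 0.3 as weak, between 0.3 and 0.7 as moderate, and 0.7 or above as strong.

weak negative

r = -0.161 < 0 so the relationship is negative.
|r| = 0.161, which falls in the weak range.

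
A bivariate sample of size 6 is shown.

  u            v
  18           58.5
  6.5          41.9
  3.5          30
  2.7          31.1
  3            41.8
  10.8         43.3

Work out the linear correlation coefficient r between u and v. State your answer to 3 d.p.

n = 6, Σu = 44.5, Σv = 246.6, Σu² = 511.43, Σv² = 10667.2, Σuv = 2107.36
nΣuv − ΣuΣv = 12644.16 − 10973.7 = 1670.46
nΣu² − (Σu)² = 3068.58 − 1980.25 = 1088.33; nΣv² − (Σv)² = 64003.2 − 60811.56 = 3191.64
r = 1670.46 / √(1088.33 × 3191.64) = 1670.46 / 1863.7483 ≈ 0.896

0.896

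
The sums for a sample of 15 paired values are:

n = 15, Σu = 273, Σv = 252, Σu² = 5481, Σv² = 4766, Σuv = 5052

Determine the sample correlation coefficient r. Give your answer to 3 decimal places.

r = (nΣuv − ΣuΣv) / √[(nΣu² − (Σu)²)(nΣv² − (Σv)²)]
Numerator: 15×5052 − 273×252 = 6984
Denominator: √[(82215 − 74529)(71490 − 63504)] = √[7686 × 7986] = 7834.5642
r = 6984 / 7834.5642 ≈ 0.891

0.891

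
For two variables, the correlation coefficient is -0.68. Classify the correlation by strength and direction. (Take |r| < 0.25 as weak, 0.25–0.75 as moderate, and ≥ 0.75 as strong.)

r = -0.68 < 0 so the relationship is negative.
|r| = 0.68, which falls in the moderate range.

moderate negative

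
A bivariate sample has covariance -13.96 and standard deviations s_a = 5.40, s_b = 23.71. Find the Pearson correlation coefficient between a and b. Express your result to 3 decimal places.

r = Cov(a,b) / (s_a · s_b) = -13.96 / (5.40 × 23.71)
  = -13.96 / 128.0340 ≈ -0.109

-0.109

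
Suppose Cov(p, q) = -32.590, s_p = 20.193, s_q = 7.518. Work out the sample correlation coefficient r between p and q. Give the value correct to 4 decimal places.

-0.2147

r = Cov(p,q) / (s_p · s_q) = -32.590 / (20.193 × 7.518)
  = -32.590 / 151.8110 ≈ -0.2147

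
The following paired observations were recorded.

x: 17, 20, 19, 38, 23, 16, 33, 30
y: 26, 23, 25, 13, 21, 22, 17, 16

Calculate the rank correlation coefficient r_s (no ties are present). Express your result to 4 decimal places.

Rank x: 2, 4, 3, 8, 5, 1, 7, 6
Rank y: 8, 6, 7, 1, 4, 5, 3, 2
d = rank(x) − rank(y): -6, -2, -4, 7, 1, -4, 4, 4; Σd² = 154
ρ = 1 − 6Σd² / [n(n²−1)] = 1 − 6×154 / (8×63) = 1 − 924/504 ≈ -0.8333

-0.8333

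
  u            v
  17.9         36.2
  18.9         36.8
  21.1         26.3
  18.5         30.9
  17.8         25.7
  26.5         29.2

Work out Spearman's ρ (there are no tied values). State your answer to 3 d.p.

Rank u: 2, 4, 5, 3, 1, 6
Rank v: 5, 6, 2, 4, 1, 3
d = rank(u) − rank(v): -3, -2, 3, -1, 0, 3; Σd² = 32
ρ = 1 − 6Σd² / [n(n²−1)] = 1 − 6×32 / (6×35) = 1 − 192/210 ≈ 0.086

0.086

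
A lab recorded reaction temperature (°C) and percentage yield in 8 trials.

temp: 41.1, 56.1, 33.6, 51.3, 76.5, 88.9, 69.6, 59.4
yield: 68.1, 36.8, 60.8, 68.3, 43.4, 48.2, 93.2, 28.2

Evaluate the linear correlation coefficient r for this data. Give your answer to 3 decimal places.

-0.167

n = 8, Σx = 476.5, Σy = 447, Σx² = 30725.05, Σy² = 28041.66, Σxy = 26176.94
nΣxy − ΣxΣy = 209415.52 − 212995.5 = -3579.98
nΣx² − (Σx)² = 245800.4 − 227052.25 = 18748.15; nΣy² − (Σy)² = 224333.28 − 199809 = 24524.28
r = -3579.98 / √(18748.15 × 24524.28) = -3579.98 / 21442.5950 ≈ -0.167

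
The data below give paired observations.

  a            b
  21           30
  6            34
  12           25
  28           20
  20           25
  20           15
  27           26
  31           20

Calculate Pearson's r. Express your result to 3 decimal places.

-0.583

n = 8, Σa = 165, Σb = 195, Σa² = 3895, Σb² = 5007, Σab = 3816
nΣab − ΣaΣb = 30528 − 32175 = -1647
nΣa² − (Σa)² = 31160 − 27225 = 3935; nΣb² − (Σb)² = 40056 − 38025 = 2031
r = -1647 / √(3935 × 2031) = -1647 / 2827.0099 ≈ -0.583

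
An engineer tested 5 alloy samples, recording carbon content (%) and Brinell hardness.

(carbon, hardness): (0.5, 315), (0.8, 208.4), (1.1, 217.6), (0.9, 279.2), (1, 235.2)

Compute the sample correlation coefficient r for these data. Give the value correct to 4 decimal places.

-0.7152

n = 5, Σx = 4.3, Σy = 1255.4, Σx² = 3.91, Σy² = 323277, Σxy = 1050.06
nΣxy − ΣxΣy = 5250.3 − 5398.22 = -147.92
nΣx² − (Σx)² = 19.55 − 18.49 = 1.06; nΣy² − (Σy)² = 1616385 − 1576029.16 = 40355.84
r = -147.92 / √(1.06 × 40355.84) = -147.92 / 206.8265 ≈ -0.7152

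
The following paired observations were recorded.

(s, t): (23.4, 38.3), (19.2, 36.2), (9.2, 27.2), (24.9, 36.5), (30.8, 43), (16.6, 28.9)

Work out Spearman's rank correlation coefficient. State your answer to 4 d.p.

0.9429

Rank s: 4, 3, 1, 5, 6, 2
Rank t: 5, 3, 1, 4, 6, 2
d = rank(s) − rank(t): -1, 0, 0, 1, 0, 0; Σd² = 2
ρ = 1 − 6Σd² / [n(n²−1)] = 1 − 6×2 / (6×35) = 1 − 12/210 ≈ 0.9429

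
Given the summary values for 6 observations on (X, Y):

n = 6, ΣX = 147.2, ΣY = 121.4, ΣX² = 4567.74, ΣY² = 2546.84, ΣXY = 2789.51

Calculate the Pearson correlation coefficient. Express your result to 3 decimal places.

-0.642

r = (nΣXY − ΣXΣY) / √[(nΣX² − (ΣX)²)(nΣY² − (ΣY)²)]
Numerator: 6×2789.51 − 147.2×121.4 = -1133.02
Denominator: √[(27406.44 − 21667.84)(15281.04 − 14737.96)] = √[5738.6 × 543.08] = 1765.3665
r = -1133.02 / 1765.3665 ≈ -0.642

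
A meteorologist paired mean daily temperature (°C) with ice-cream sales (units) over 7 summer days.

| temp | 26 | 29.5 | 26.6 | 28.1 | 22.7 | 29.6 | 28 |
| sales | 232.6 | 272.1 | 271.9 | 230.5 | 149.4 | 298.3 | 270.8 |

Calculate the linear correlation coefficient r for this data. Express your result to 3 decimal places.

n = 7, Σx = 190.5, Σy = 1725.6, Σx² = 5218.87, Σy² = 439836.92, Σxy = 47587.6
nΣxy − ΣxΣy = 333113.2 − 328726.8 = 4386.4
nΣx² − (Σx)² = 36532.09 − 36290.25 = 241.84; nΣy² − (Σy)² = 3078858.44 − 2977695.36 = 101163.08
r = 4386.4 / √(241.84 × 101163.08) = 4386.4 / 4946.2389 ≈ 0.887

0.887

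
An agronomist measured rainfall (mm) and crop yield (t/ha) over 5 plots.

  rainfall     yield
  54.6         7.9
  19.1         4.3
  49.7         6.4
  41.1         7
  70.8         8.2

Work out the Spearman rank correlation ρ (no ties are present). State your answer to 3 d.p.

Rank rainfall: 4, 1, 3, 2, 5
Rank yield: 4, 1, 2, 3, 5
d = rank(rainfall) − rank(yield): 0, 0, 1, -1, 0; Σd² = 2
ρ = 1 − 6Σd² / [n(n²−1)] = 1 − 6×2 / (5×24) = 1 − 12/120 ≈ 0.900

0.900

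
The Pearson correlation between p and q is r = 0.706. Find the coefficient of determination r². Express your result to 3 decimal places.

r² = (0.706)² = 0.498

0.498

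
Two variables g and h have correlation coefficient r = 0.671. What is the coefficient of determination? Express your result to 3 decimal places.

0.450

r² = (0.671)² = 0.450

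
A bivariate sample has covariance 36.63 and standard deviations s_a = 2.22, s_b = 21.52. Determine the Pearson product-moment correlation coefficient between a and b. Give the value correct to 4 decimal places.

0.7667

r = Cov(a,b) / (s_a · s_b) = 36.63 / (2.22 × 21.52)
  = 36.63 / 47.7744 ≈ 0.7667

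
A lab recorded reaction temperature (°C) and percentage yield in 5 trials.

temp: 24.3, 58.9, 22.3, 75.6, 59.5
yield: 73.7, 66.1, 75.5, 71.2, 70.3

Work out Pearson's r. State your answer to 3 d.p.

n = 5, Σx = 240.6, Σy = 356.8, Σx² = 13812.6, Σy² = 25512.68, Σxy = 16933.42
nΣxy − ΣxΣy = 84667.1 − 85846.08 = -1178.98
nΣx² − (Σx)² = 69063 − 57888.36 = 11174.64; nΣy² − (Σy)² = 127563.4 − 127306.24 = 257.16
r = -1178.98 / √(11174.64 × 257.16) = -1178.98 / 1695.1904 ≈ -0.695

-0.695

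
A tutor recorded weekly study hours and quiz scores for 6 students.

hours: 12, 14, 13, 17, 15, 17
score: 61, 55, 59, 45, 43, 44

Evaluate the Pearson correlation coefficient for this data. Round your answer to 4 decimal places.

n = 6, Σx = 88, Σy = 307, Σx² = 1312, Σy² = 16037, Σxy = 4427
nΣxy − ΣxΣy = 26562 − 27016 = -454
nΣx² − (Σx)² = 7872 − 7744 = 128; nΣy² − (Σy)² = 96222 − 94249 = 1973
r = -454 / √(128 × 1973) = -454 / 502.5376 ≈ -0.9034

-0.9034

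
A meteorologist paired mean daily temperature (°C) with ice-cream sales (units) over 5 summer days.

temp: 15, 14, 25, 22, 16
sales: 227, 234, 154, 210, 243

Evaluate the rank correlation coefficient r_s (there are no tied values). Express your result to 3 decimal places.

Rank temp: 2, 1, 5, 4, 3
Rank sales: 3, 4, 1, 2, 5
d = rank(temp) − rank(sales): -1, -3, 4, 2, -2; Σd² = 34
ρ = 1 − 6Σd² / [n(n²−1)] = 1 − 6×34 / (5×24) = 1 − 204/120 ≈ -0.700

-0.700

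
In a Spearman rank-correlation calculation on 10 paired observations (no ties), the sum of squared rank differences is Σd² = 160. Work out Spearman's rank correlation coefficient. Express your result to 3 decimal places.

ρ = 1 − 6Σd² / [n(n²−1)] = 1 − 6×160 / (10×99)
  = 1 − 960/990 = 1 − 0.9697 ≈ 0.030

0.030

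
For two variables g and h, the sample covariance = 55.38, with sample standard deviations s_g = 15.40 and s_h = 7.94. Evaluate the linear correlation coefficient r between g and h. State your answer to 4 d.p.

0.4529

r = Cov(g,h) / (s_g · s_h) = 55.38 / (15.40 × 7.94)
  = 55.38 / 122.2760 ≈ 0.4529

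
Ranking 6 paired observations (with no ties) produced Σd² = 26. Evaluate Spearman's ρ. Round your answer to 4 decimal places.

ρ = 1 − 6Σd² / [n(n²−1)] = 1 − 6×26 / (6×35)
  = 1 − 156/210 = 1 − 0.74286 ≈ 0.2571

0.2571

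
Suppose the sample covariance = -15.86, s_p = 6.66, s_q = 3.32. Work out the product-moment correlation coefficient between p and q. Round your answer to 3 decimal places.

-0.717

r = Cov(p,q) / (s_p · s_q) = -15.86 / (6.66 × 3.32)
  = -15.86 / 22.1112 ≈ -0.717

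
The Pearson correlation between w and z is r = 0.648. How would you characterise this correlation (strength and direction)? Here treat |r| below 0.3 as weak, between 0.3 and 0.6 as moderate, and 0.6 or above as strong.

r = 0.648 > 0 so the relationship is positive.
|r| = 0.648, which falls in the strong range.

strong positive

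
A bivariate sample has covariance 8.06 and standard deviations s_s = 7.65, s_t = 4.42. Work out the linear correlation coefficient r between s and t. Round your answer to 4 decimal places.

0.2384

r = Cov(s,t) / (s_s · s_t) = 8.06 / (7.65 × 4.42)
  = 8.06 / 33.8130 ≈ 0.2384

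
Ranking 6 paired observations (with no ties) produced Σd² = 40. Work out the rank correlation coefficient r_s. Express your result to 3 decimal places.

-0.143

ρ = 1 − 6Σd² / [n(n²−1)] = 1 − 6×40 / (6×35)
  = 1 − 240/210 = 1 − 1.1429 ≈ -0.143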